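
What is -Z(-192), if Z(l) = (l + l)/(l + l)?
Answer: -1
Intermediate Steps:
Z(l) = 1 (Z(l) = (2*l)/((2*l)) = (2*l)*(1/(2*l)) = 1)
-Z(-192) = -1*1 = -1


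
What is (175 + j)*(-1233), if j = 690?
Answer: -1066545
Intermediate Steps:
(175 + j)*(-1233) = (175 + 690)*(-1233) = 865*(-1233) = -1066545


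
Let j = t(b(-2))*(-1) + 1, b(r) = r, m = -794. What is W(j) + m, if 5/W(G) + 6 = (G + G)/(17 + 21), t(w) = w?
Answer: -88229/111 ≈ -794.86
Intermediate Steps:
j = 3 (j = -2*(-1) + 1 = 2 + 1 = 3)
W(G) = 5/(-6 + G/19) (W(G) = 5/(-6 + (G + G)/(17 + 21)) = 5/(-6 + (2*G)/38) = 5/(-6 + (2*G)*(1/38)) = 5/(-6 + G/19))
W(j) + m = 95/(-114 + 3) - 794 = 95/(-111) - 794 = 95*(-1/111) - 794 = -95/111 - 794 = -88229/111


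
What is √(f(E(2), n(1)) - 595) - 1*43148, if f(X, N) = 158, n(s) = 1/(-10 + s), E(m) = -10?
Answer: -43148 + I*√437 ≈ -43148.0 + 20.905*I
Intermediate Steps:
√(f(E(2), n(1)) - 595) - 1*43148 = √(158 - 595) - 1*43148 = √(-437) - 43148 = I*√437 - 43148 = -43148 + I*√437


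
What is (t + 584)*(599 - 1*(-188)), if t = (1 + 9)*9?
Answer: 530438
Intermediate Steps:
t = 90 (t = 10*9 = 90)
(t + 584)*(599 - 1*(-188)) = (90 + 584)*(599 - 1*(-188)) = 674*(599 + 188) = 674*787 = 530438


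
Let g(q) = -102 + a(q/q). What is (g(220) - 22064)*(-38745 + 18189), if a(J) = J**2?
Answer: 455623740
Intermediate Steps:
g(q) = -101 (g(q) = -102 + (q/q)**2 = -102 + 1**2 = -102 + 1 = -101)
(g(220) - 22064)*(-38745 + 18189) = (-101 - 22064)*(-38745 + 18189) = -22165*(-20556) = 455623740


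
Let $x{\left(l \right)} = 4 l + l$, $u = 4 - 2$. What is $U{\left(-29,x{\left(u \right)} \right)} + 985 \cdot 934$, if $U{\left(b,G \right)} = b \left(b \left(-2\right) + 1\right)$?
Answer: $918279$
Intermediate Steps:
$u = 2$
$x{\left(l \right)} = 5 l$
$U{\left(b,G \right)} = b \left(1 - 2 b\right)$ ($U{\left(b,G \right)} = b \left(- 2 b + 1\right) = b \left(1 - 2 b\right)$)
$U{\left(-29,x{\left(u \right)} \right)} + 985 \cdot 934 = - 29 \left(1 - -58\right) + 985 \cdot 934 = - 29 \left(1 + 58\right) + 919990 = \left(-29\right) 59 + 919990 = -1711 + 919990 = 918279$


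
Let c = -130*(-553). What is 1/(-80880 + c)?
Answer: -1/8990 ≈ -0.00011123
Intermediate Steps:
c = 71890
1/(-80880 + c) = 1/(-80880 + 71890) = 1/(-8990) = -1/8990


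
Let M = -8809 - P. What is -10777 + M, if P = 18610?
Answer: -38196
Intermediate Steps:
M = -27419 (M = -8809 - 1*18610 = -8809 - 18610 = -27419)
-10777 + M = -10777 - 27419 = -38196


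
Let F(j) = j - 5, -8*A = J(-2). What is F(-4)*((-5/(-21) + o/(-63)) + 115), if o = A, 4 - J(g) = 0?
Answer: -14521/14 ≈ -1037.2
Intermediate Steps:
J(g) = 4 (J(g) = 4 - 1*0 = 4 + 0 = 4)
A = -1/2 (A = -1/8*4 = -1/2 ≈ -0.50000)
F(j) = -5 + j
o = -1/2 ≈ -0.50000
F(-4)*((-5/(-21) + o/(-63)) + 115) = (-5 - 4)*((-5/(-21) - 1/2/(-63)) + 115) = -9*((-5*(-1/21) - 1/2*(-1/63)) + 115) = -9*((5/21 + 1/126) + 115) = -9*(31/126 + 115) = -9*14521/126 = -14521/14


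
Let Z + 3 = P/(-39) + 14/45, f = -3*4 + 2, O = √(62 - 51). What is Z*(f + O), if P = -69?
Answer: 1076/117 - 538*√11/585 ≈ 6.1464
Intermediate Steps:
O = √11 ≈ 3.3166
f = -10 (f = -12 + 2 = -10)
Z = -538/585 (Z = -3 + (-69/(-39) + 14/45) = -3 + (-69*(-1/39) + 14*(1/45)) = -3 + (23/13 + 14/45) = -3 + 1217/585 = -538/585 ≈ -0.91966)
Z*(f + O) = -538*(-10 + √11)/585 = 1076/117 - 538*√11/585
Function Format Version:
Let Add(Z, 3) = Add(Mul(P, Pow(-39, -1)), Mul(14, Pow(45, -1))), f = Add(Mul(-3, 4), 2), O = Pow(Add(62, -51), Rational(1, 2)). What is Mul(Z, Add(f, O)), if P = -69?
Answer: Add(Rational(1076, 117), Mul(Rational(-538, 585), Pow(11, Rational(1, 2)))) ≈ 6.1464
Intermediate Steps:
O = Pow(11, Rational(1, 2)) ≈ 3.3166
f = -10 (f = Add(-12, 2) = -10)
Z = Rational(-538, 585) (Z = Add(-3, Add(Mul(-69, Pow(-39, -1)), Mul(14, Pow(45, -1)))) = Add(-3, Add(Mul(-69, Rational(-1, 39)), Mul(14, Rational(1, 45)))) = Add(-3, Add(Rational(23, 13), Rational(14, 45))) = Add(-3, Rational(1217, 585)) = Rational(-538, 585) ≈ -0.91966)
Mul(Z, Add(f, O)) = Mul(Rational(-538, 585), Add(-10, Pow(11, Rational(1, 2)))) = Add(Rational(1076, 117), Mul(Rational(-538, 585), Pow(11, Rational(1, 2))))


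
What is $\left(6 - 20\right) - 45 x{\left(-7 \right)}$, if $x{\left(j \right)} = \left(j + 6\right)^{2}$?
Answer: $-59$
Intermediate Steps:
$x{\left(j \right)} = \left(6 + j\right)^{2}$
$\left(6 - 20\right) - 45 x{\left(-7 \right)} = \left(6 - 20\right) - 45 \left(6 - 7\right)^{2} = -14 - 45 \left(-1\right)^{2} = -14 - 45 = -59$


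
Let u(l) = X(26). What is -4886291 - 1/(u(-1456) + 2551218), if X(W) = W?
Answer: -12466120596005/2551244 ≈ -4.8863e+6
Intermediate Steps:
u(l) = 26
-4886291 - 1/(u(-1456) + 2551218) = -4886291 - 1/(26 + 2551218) = -4886291 - 1/2551244 = -12466120596005/2551244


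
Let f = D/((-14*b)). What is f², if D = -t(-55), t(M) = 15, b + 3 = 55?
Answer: 225/529984 ≈ 0.00042454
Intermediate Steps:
b = 52 (b = -3 + 55 = 52)
D = -15 (D = -1*15 = -15)
f = 15/728 (f = -15/((-14*52)) = -15/(-728) = -15*(-1/728) = 15/728 ≈ 0.020604)
f² = (15/728)² = 225/529984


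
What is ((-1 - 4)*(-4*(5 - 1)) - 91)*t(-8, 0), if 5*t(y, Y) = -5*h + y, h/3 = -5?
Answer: -737/5 ≈ -147.40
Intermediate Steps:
h = -15 (h = 3*(-5) = -15)
t(y, Y) = 15 + y/5 (t(y, Y) = (-5*(-15) + y)/5 = (75 + y)/5 = 15 + y/5)
((-1 - 4)*(-4*(5 - 1)) - 91)*t(-8, 0) = ((-1 - 4)*(-4*(5 - 1)) - 91)*(15 + (⅕)*(-8)) = (-(-20)*4 - 91)*(15 - 8/5) = (-5*(-16) - 91)*(67/5) = (80 - 91)*(67/5) = -11*67/5 = -737/5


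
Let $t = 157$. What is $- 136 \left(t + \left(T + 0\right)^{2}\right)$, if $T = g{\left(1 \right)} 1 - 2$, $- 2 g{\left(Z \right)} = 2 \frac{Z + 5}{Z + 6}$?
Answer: $- \frac{1100648}{49} \approx -22462.0$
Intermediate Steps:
$g{\left(Z \right)} = - \frac{5 + Z}{6 + Z}$ ($g{\left(Z \right)} = - \frac{2 \frac{Z + 5}{Z + 6}}{2} = - \frac{2 \frac{5 + Z}{6 + Z}}{2} = - \frac{2 \frac{1}{6 + Z} \left(5 + Z\right)}{2} = - \frac{5 + Z}{6 + Z}$)
$T = - \frac{20}{7}$ ($T = \frac{-5 - 1}{6 + 1} \cdot 1 - 2 = \frac{-5 - 1}{7} \cdot 1 - 2 = \frac{1}{7} \left(-6\right) 1 - 2 = \left(- \frac{6}{7}\right) 1 - 2 = - \frac{6}{7} - 2 = - \frac{20}{7} \approx -2.8571$)
$- 136 \left(t + \left(T + 0\right)^{2}\right) = - 136 \left(157 + \left(- \frac{20}{7} + 0\right)^{2}\right) = - 136 \left(157 + \left(- \frac{20}{7}\right)^{2}\right) = - 136 \left(157 + \frac{400}{49}\right) = \left(-136\right) \frac{8093}{49} = - \frac{1100648}{49}$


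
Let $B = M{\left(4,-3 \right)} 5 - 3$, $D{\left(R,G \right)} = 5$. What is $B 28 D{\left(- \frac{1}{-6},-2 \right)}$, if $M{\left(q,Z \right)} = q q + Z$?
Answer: $8680$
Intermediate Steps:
$M{\left(q,Z \right)} = Z + q^{2}$ ($M{\left(q,Z \right)} = q^{2} + Z = Z + q^{2}$)
$B = 62$ ($B = \left(-3 + 4^{2}\right) 5 - 3 = \left(-3 + 16\right) 5 - 3 = 13 \cdot 5 - 3 = 65 - 3 = 62$)
$B 28 D{\left(- \frac{1}{-6},-2 \right)} = 62 \cdot 28 \cdot 5 = 1736 \cdot 5 = 8680$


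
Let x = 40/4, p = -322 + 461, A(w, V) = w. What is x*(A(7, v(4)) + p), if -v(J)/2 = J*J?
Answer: 1460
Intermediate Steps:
v(J) = -2*J² (v(J) = -2*J*J = -2*J²)
p = 139
x = 10 (x = 40*(¼) = 10)
x*(A(7, v(4)) + p) = 10*(7 + 139) = 10*146 = 1460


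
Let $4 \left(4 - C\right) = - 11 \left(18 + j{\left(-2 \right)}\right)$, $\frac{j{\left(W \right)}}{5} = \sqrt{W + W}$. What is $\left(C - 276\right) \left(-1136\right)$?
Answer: $252760 - 31240 i \approx 2.5276 \cdot 10^{5} - 31240.0 i$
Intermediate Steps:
$j{\left(W \right)} = 5 \sqrt{2} \sqrt{W}$ ($j{\left(W \right)} = 5 \sqrt{W + W} = 5 \sqrt{2 W} = 5 \sqrt{2} \sqrt{W}$)
$C = \frac{107}{2} + \frac{55 i}{2}$ ($C = 4 - \frac{\left(-11\right) \left(18 + 5 \sqrt{2} \sqrt{-2}\right)}{4} = 4 - \frac{\left(-11\right) \left(18 + 5 \sqrt{2} i \sqrt{2}\right)}{4} = 4 - \frac{\left(-11\right) \left(18 + 10 i\right)}{4} = 4 - \frac{-198 - 110 i}{4} = 4 + \left(\frac{99}{2} + \frac{55 i}{2}\right) = \frac{107}{2} + \frac{55 i}{2} \approx 53.5 + 27.5 i$)
$\left(C - 276\right) \left(-1136\right) = \left(\left(\frac{107}{2} + \frac{55 i}{2}\right) - 276\right) \left(-1136\right) = \left(- \frac{445}{2} + \frac{55 i}{2}\right) \left(-1136\right) = 252760 - 31240 i$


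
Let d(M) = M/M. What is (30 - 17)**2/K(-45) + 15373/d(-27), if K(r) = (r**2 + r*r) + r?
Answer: 61569034/4005 ≈ 15373.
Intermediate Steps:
K(r) = r + 2*r**2 (K(r) = (r**2 + r**2) + r = 2*r**2 + r = r + 2*r**2)
d(M) = 1
(30 - 17)**2/K(-45) + 15373/d(-27) = (30 - 17)**2/((-45*(1 + 2*(-45)))) + 15373/1 = 13**2/((-45*(1 - 90))) + 15373*1 = 169/((-45*(-89))) + 15373 = 169/4005 + 15373 = 61569034/4005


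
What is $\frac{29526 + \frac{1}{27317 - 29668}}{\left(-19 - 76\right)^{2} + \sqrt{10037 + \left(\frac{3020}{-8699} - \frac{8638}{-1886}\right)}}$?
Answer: $\frac{1027816222581265625}{314126464541164289} - \frac{13883125 \sqrt{675692482915949010}}{314126464541164289} \approx 3.2357$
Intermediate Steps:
$\frac{29526 + \frac{1}{27317 - 29668}}{\left(-19 - 76\right)^{2} + \sqrt{10037 + \left(\frac{3020}{-8699} - \frac{8638}{-1886}\right)}} = \frac{29526 + \frac{1}{-2351}}{\left(-95\right)^{2} + \sqrt{10037 + \left(3020 \left(- \frac{1}{8699}\right) - - \frac{4319}{943}\right)}} = \frac{29526 - \frac{1}{2351}}{9025 + \sqrt{10037 + \left(- \frac{3020}{8699} + \frac{4319}{943}\right)}} = \frac{69415625}{2351 \left(9025 + \sqrt{10037 + \frac{34723121}{8203157}}\right)} = \frac{69415625}{2351 \left(9025 + \sqrt{\frac{82369809930}{8203157}}\right)} = \frac{69415625}{2351 \left(9025 + \frac{\sqrt{675692482915949010}}{8203157}\right)}$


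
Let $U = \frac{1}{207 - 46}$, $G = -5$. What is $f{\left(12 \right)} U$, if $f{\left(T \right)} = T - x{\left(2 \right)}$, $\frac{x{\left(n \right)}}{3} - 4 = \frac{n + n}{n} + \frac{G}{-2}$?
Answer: $- \frac{27}{322} \approx -0.083851$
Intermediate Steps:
$x{\left(n \right)} = \frac{51}{2}$ ($x{\left(n \right)} = 12 + 3 \left(\frac{n + n}{n} - \frac{5}{-2}\right) = 12 + 3 \left(\frac{2 n}{n} - - \frac{5}{2}\right) = 12 + 3 \left(2 + \frac{5}{2}\right) = 12 + 3 \cdot \frac{9}{2} = 12 + \frac{27}{2} = \frac{51}{2}$)
$U = \frac{1}{161} \approx 0.0062112$
$f{\left(T \right)} = - \frac{51}{2} + T$ ($f{\left(T \right)} = T - \frac{51}{2} = - \frac{51}{2} + T$)
$f{\left(12 \right)} U = \left(- \frac{51}{2} + 12\right) \frac{1}{161} = \left(- \frac{27}{2}\right) \frac{1}{161} = - \frac{27}{322}$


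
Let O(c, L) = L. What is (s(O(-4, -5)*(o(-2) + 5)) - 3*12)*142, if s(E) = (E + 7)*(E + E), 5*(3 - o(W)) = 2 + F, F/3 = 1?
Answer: 273208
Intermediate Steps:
F = 3 (F = 3*1 = 3)
o(W) = 2 (o(W) = 3 - (2 + 3)/5 = 3 - ⅕*5 = 3 - 1 = 2)
s(E) = 2*E*(7 + E) (s(E) = (7 + E)*(2*E) = 2*E*(7 + E))
(s(O(-4, -5)*(o(-2) + 5)) - 3*12)*142 = (2*(-5*(2 + 5))*(7 - 5*(2 + 5)) - 3*12)*142 = (2*(-5*7)*(7 - 5*7) - 36)*142 = (2*(-35)*(7 - 35) - 36)*142 = (2*(-35)*(-28) - 36)*142 = (1960 - 36)*142 = 1924*142 = 273208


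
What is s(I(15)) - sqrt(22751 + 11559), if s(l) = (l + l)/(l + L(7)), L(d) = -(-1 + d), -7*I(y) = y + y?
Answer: 5/6 - sqrt(34310) ≈ -184.40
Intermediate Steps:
I(y) = -2*y/7 (I(y) = -(y + y)/7 = -2*y/7)
L(d) = 1 - d
s(l) = 2*l/(-6 + l) (s(l) = (l + l)/(l + (1 - 1*7)) = (2*l)/(l + (1 - 7)) = (2*l)/(l - 6) = (2*l)/(-6 + l) = 2*l/(-6 + l))
s(I(15)) - sqrt(22751 + 11559) = 2*(-2/7*15)/(-6 - 2/7*15) - sqrt(22751 + 11559) = 2*(-30/7)/(-6 - 30/7) - sqrt(34310) = 2*(-30/7)/(-72/7) - sqrt(34310) = 2*(-30/7)*(-7/72) - sqrt(34310) = 5/6 - sqrt(34310)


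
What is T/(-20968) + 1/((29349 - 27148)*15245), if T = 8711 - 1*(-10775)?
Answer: -326918998551/351782704580 ≈ -0.92932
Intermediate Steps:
T = 19486 (T = 8711 + 10775 = 19486)
T/(-20968) + 1/((29349 - 27148)*15245) = 19486/(-20968) + 1/((29349 - 27148)*15245) = 19486*(-1/20968) + (1/15245)/2201 = -9743/10484 + (1/2201)*(1/15245) = -9743/10484 + 1/33554245 = -326918998551/351782704580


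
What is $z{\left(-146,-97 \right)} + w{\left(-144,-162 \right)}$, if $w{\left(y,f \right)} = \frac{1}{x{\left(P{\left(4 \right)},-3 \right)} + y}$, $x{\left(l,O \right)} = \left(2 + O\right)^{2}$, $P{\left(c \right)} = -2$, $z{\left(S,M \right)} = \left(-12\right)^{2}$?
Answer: $\frac{20591}{143} \approx 143.99$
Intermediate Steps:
$z{\left(S,M \right)} = 144$
$w{\left(y,f \right)} = \frac{1}{1 + y}$ ($w{\left(y,f \right)} = \frac{1}{\left(2 - 3\right)^{2} + y} = \frac{1}{\left(-1\right)^{2} + y} = \frac{1}{1 + y}$)
$z{\left(-146,-97 \right)} + w{\left(-144,-162 \right)} = 144 + \frac{1}{1 - 144} = 144 + \frac{1}{-143} = 144 - \frac{1}{143} = \frac{20591}{143}$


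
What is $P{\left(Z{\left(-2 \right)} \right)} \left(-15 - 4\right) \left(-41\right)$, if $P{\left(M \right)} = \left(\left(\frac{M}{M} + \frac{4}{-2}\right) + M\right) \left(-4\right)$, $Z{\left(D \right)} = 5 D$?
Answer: $34276$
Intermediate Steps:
$P{\left(M \right)} = 4 - 4 M$ ($P{\left(M \right)} = \left(\left(1 + 4 \left(- \frac{1}{2}\right)\right) + M\right) \left(-4\right) = \left(\left(1 - 2\right) + M\right) \left(-4\right) = \left(-1 + M\right) \left(-4\right) = 4 - 4 M$)
$P{\left(Z{\left(-2 \right)} \right)} \left(-15 - 4\right) \left(-41\right) = \left(4 - 4 \cdot 5 \left(-2\right)\right) \left(-15 - 4\right) \left(-41\right) = \left(4 - -40\right) \left(-15 - 4\right) \left(-41\right) = \left(4 + 40\right) \left(-19\right) \left(-41\right) = 44 \left(-19\right) \left(-41\right) = \left(-836\right) \left(-41\right) = 34276$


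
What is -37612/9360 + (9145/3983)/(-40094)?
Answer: -750813930653/186842450340 ≈ -4.0184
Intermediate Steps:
-37612/9360 + (9145/3983)/(-40094) = -37612*1/9360 + (9145*(1/3983))*(-1/40094) = -9403/2340 + (9145/3983)*(-1/40094) = -9403/2340 - 9145/159694402 = -750813930653/186842450340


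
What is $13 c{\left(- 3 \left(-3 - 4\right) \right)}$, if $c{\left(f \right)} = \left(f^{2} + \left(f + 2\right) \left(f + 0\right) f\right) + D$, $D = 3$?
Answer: $137631$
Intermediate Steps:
$c{\left(f \right)} = 3 + f^{2} + f^{2} \left(2 + f\right)$ ($c{\left(f \right)} = \left(f^{2} + \left(f + 2\right) \left(f + 0\right) f\right) + 3 = \left(f^{2} + \left(2 + f\right) f f\right) + 3 = \left(f^{2} + f \left(2 + f\right) f\right) + 3 = \left(f^{2} + f^{2} \left(2 + f\right)\right) + 3 = 3 + f^{2} + f^{2} \left(2 + f\right)$)
$13 c{\left(- 3 \left(-3 - 4\right) \right)} = 13 \left(3 + \left(- 3 \left(-3 - 4\right)\right)^{3} + 3 \left(- 3 \left(-3 - 4\right)\right)^{2}\right) = 13 \left(3 + \left(\left(-3\right) \left(-7\right)\right)^{3} + 3 \left(\left(-3\right) \left(-7\right)\right)^{2}\right) = 13 \left(3 + 21^{3} + 3 \cdot 21^{2}\right) = 13 \left(3 + 9261 + 3 \cdot 441\right) = 13 \left(3 + 9261 + 1323\right) = 13 \cdot 10587 = 137631$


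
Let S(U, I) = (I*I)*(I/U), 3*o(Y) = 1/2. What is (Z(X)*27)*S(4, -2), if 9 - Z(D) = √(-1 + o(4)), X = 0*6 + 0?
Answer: -486 + 9*I*√30 ≈ -486.0 + 49.295*I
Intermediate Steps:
o(Y) = ⅙ (o(Y) = (⅓)/2 = (⅓)*(½) = ⅙)
S(U, I) = I³/U (S(U, I) = I²*(I/U) = I³/U)
X = 0 (X = 0 + 0 = 0)
Z(D) = 9 - I*√30/6 (Z(D) = 9 - √(-1 + ⅙) = 9 - √(-⅚) = 9 - I*√30/6)
(Z(X)*27)*S(4, -2) = ((9 - I*√30/6)*27)*((-2)³/4) = (243 - 9*I*√30/2)*(-8*¼) = (243 - 9*I*√30/2)*(-2) = -486 + 9*I*√30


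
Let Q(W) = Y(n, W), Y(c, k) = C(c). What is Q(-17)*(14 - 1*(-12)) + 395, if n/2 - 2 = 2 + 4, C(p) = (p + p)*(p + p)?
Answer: 27019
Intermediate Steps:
C(p) = 4*p² (C(p) = (2*p)*(2*p) = 4*p²)
n = 16 (n = 4 + 2*(2 + 4) = 4 + 2*6 = 4 + 12 = 16)
Y(c, k) = 4*c²
Q(W) = 1024 (Q(W) = 4*16² = 4*256 = 1024)
Q(-17)*(14 - 1*(-12)) + 395 = 1024*(14 - 1*(-12)) + 395 = 1024*(14 + 12) + 395 = 1024*26 + 395 = 26624 + 395 = 27019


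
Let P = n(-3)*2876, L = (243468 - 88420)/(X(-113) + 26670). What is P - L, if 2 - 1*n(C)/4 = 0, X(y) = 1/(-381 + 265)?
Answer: 71162301184/3093719 ≈ 23002.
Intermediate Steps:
X(y) = -1/116 (X(y) = 1/(-116) = -1/116)
n(C) = 8 (n(C) = 8 - 4*0 = 8 + 0 = 8)
L = 17985568/3093719 (L = (243468 - 88420)/(-1/116 + 26670) = 155048/(3093719/116) = 155048*(116/3093719) = 17985568/3093719 ≈ 5.8136)
P = 23008 (P = 8*2876 = 23008)
P - L = 23008 - 1*17985568/3093719 = 23008 - 17985568/3093719 = 71162301184/3093719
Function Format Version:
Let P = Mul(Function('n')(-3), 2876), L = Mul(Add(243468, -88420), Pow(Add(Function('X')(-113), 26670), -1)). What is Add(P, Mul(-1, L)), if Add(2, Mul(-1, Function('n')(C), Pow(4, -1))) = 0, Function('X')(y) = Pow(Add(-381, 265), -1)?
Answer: Rational(71162301184, 3093719) ≈ 23002.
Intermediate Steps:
Function('X')(y) = Rational(-1, 116) (Function('X')(y) = Pow(-116, -1) = Rational(-1, 116))
Function('n')(C) = 8 (Function('n')(C) = Add(8, Mul(-4, 0)) = Add(8, 0) = 8)
L = Rational(17985568, 3093719) (L = Mul(Add(243468, -88420), Pow(Add(Rational(-1, 116), 26670), -1)) = Mul(155048, Pow(Rational(3093719, 116), -1)) = Mul(155048, Rational(116, 3093719)) = Rational(17985568, 3093719) ≈ 5.8136)
P = 23008 (P = Mul(8, 2876) = 23008)
Add(P, Mul(-1, L)) = Add(23008, Mul(-1, Rational(17985568, 3093719))) = Add(23008, Rational(-17985568, 3093719)) = Rational(71162301184, 3093719)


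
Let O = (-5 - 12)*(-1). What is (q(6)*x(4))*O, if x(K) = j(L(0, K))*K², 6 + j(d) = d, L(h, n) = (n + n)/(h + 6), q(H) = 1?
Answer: -3808/3 ≈ -1269.3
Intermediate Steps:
L(h, n) = 2*n/(6 + h) (L(h, n) = (2*n)/(6 + h) = 2*n/(6 + h))
j(d) = -6 + d
x(K) = K²*(-6 + K/3) (x(K) = (-6 + 2*K/(6 + 0))*K² = (-6 + 2*K/6)*K² = (-6 + 2*K*(⅙))*K² = (-6 + K/3)*K² = K²*(-6 + K/3))
O = 17 (O = -17*(-1) = 17)
(q(6)*x(4))*O = (1*((⅓)*4²*(-18 + 4)))*17 = (1*((⅓)*16*(-14)))*17 = (1*(-224/3))*17 = -224/3*17 = -3808/3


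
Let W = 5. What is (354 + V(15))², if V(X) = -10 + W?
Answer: 121801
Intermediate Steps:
V(X) = -5 (V(X) = -10 + 5 = -5)
(354 + V(15))² = (354 - 5)² = 349² = 121801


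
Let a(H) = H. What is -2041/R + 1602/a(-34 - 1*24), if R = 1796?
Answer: -1497785/52084 ≈ -28.757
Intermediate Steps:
-2041/R + 1602/a(-34 - 1*24) = -2041/1796 + 1602/(-34 - 1*24) = -2041*1/1796 + 1602/(-34 - 24) = -2041/1796 + 1602/(-58) = -2041/1796 + 1602*(-1/58) = -2041/1796 - 801/29 = -1497785/52084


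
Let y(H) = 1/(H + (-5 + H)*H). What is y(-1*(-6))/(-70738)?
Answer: -1/848856 ≈ -1.1781e-6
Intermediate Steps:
y(H) = 1/(H + H*(-5 + H))
y(-1*(-6))/(-70738) = (1/(((-1*(-6)))*(-4 - 1*(-6))))/(-70738) = (1/(6*(-4 + 6)))*(-1/70738) = ((⅙)/2)*(-1/70738) = ((⅙)*(½))*(-1/70738) = (1/12)*(-1/70738) = -1/848856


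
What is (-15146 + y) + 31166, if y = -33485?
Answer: -17465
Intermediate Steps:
(-15146 + y) + 31166 = (-15146 - 33485) + 31166 = -48631 + 31166 = -17465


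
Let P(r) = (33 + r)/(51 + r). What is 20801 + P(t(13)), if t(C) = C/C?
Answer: 540843/26 ≈ 20802.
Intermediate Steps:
t(C) = 1
P(r) = (33 + r)/(51 + r)
20801 + P(t(13)) = 20801 + (33 + 1)/(51 + 1) = 20801 + 34/52 = 20801 + (1/52)*34 = 20801 + 17/26 = 540843/26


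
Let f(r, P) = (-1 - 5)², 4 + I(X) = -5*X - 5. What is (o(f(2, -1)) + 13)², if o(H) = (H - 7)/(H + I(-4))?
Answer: 409600/2209 ≈ 185.42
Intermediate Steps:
I(X) = -9 - 5*X (I(X) = -4 + (-5*X - 5) = -4 + (-5 - 5*X) = -9 - 5*X)
f(r, P) = 36 (f(r, P) = (-6)² = 36)
o(H) = (-7 + H)/(11 + H) (o(H) = (H - 7)/(H + (-9 - 5*(-4))) = (-7 + H)/(H + (-9 + 20)) = (-7 + H)/(H + 11) = (-7 + H)/(11 + H))
(o(f(2, -1)) + 13)² = ((-7 + 36)/(11 + 36) + 13)² = (29/47 + 13)² = (640/47)² = 409600/2209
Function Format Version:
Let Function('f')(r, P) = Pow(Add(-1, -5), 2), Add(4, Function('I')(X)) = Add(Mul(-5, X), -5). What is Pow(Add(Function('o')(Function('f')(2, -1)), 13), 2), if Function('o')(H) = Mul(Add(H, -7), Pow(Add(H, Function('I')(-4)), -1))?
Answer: Rational(409600, 2209) ≈ 185.42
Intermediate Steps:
Function('I')(X) = Add(-9, Mul(-5, X)) (Function('I')(X) = Add(-4, Add(Mul(-5, X), -5)) = Add(-4, Add(-5, Mul(-5, X))) = Add(-9, Mul(-5, X)))
Function('f')(r, P) = 36 (Function('f')(r, P) = Pow(-6, 2) = 36)
Function('o')(H) = Mul(Pow(Add(11, H), -1), Add(-7, H)) (Function('o')(H) = Mul(Add(H, -7), Pow(Add(H, Add(-9, Mul(-5, -4))), -1)) = Mul(Add(-7, H), Pow(Add(H, Add(-9, 20)), -1)) = Mul(Add(-7, H), Pow(Add(H, 11), -1)) = Mul(Add(-7, H), Pow(Add(11, H), -1)) = Mul(Pow(Add(11, H), -1), Add(-7, H)))
Pow(Add(Function('o')(Function('f')(2, -1)), 13), 2) = Pow(Add(Mul(Pow(Add(11, 36), -1), Add(-7, 36)), 13), 2) = Pow(Add(Mul(Pow(47, -1), 29), 13), 2) = Pow(Add(Mul(Rational(1, 47), 29), 13), 2) = Pow(Add(Rational(29, 47), 13), 2) = Pow(Rational(640, 47), 2) = Rational(409600, 2209)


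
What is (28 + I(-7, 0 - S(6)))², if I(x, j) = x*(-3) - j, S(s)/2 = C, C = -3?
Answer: 1849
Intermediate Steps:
S(s) = -6 (S(s) = 2*(-3) = -6)
I(x, j) = -j - 3*x (I(x, j) = -3*x - j = -j - 3*x)
(28 + I(-7, 0 - S(6)))² = (28 + (-(0 - 1*(-6)) - 3*(-7)))² = (28 + (-(0 + 6) + 21))² = (28 + (-1*6 + 21))² = (28 + (-6 + 21))² = (28 + 15)² = 43² = 1849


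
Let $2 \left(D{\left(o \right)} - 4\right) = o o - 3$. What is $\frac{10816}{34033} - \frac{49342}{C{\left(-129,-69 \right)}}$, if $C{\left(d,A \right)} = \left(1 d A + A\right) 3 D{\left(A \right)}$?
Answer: $\frac{340621318801}{1074421265472} \approx 0.31703$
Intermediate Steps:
$D{\left(o \right)} = \frac{5}{2} + \frac{o^{2}}{2}$ ($D{\left(o \right)} = 4 + \frac{o o - 3}{2} = 4 + \frac{o^{2} - 3}{2} = 4 + \frac{-3 + o^{2}}{2} = 4 + \left(- \frac{3}{2} + \frac{o^{2}}{2}\right) = \frac{5}{2} + \frac{o^{2}}{2}$)
$C{\left(d,A \right)} = \left(\frac{5}{2} + \frac{A^{2}}{2}\right) \left(3 A + 3 A d\right)$ ($C{\left(d,A \right)} = \left(1 d A + A\right) 3 \left(\frac{5}{2} + \frac{A^{2}}{2}\right) = \left(d A + A\right) 3 \left(\frac{5}{2} + \frac{A^{2}}{2}\right) = \left(A d + A\right) 3 \left(\frac{5}{2} + \frac{A^{2}}{2}\right) = \left(A + A d\right) 3 \left(\frac{5}{2} + \frac{A^{2}}{2}\right) = \left(3 A + 3 A d\right) \left(\frac{5}{2} + \frac{A^{2}}{2}\right) = \left(\frac{5}{2} + \frac{A^{2}}{2}\right) \left(3 A + 3 A d\right)$)
$\frac{10816}{34033} - \frac{49342}{C{\left(-129,-69 \right)}} = \frac{10816}{34033} - \frac{49342}{\frac{3}{2} \left(-69\right) \left(1 - 129\right) \left(5 + \left(-69\right)^{2}\right)} = 10816 \cdot \frac{1}{34033} - \frac{49342}{\frac{3}{2} \left(-69\right) \left(-128\right) \left(5 + 4761\right)} = \frac{10816}{34033} - \frac{49342}{\frac{3}{2} \left(-69\right) \left(-128\right) 4766} = \frac{10816}{34033} - \frac{49342}{63139968} = \frac{10816}{34033} - \frac{24671}{31569984} = \frac{340621318801}{1074421265472}$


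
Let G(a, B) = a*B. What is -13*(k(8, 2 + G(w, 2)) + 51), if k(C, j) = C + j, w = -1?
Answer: -767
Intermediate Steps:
G(a, B) = B*a
-13*(k(8, 2 + G(w, 2)) + 51) = -13*((8 + (2 + 2*(-1))) + 51) = -13*((8 + (2 - 2)) + 51) = -13*((8 + 0) + 51) = -13*(8 + 51) = -13*59 = -767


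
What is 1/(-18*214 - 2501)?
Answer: -1/6353 ≈ -0.00015741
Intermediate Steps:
1/(-18*214 - 2501) = 1/(-3852 - 2501) = 1/(-6353) = -1/6353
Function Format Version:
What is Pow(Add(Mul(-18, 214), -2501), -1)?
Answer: Rational(-1, 6353) ≈ -0.00015741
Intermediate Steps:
Pow(Add(Mul(-18, 214), -2501), -1) = Pow(Add(-3852, -2501), -1) = Pow(-6353, -1) = Rational(-1, 6353)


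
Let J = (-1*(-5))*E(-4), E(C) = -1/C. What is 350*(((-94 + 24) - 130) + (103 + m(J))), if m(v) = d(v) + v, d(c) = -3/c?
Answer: -68705/2 ≈ -34353.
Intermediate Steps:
J = 5/4 (J = (-1*(-5))*(-1/(-4)) = 5*(-1*(-¼)) = 5*(¼) = 5/4 ≈ 1.2500)
m(v) = v - 3/v (m(v) = -3/v + v = v - 3/v)
350*(((-94 + 24) - 130) + (103 + m(J))) = 350*(((-94 + 24) - 130) + (103 + (5/4 - 3/5/4))) = 350*((-70 - 130) + (103 + (5/4 - 3*⅘))) = 350*(-200 + (103 + (5/4 - 12/5))) = 350*(-200 + (103 - 23/20)) = 350*(-200 + 2037/20) = 350*(-1963/20) = -68705/2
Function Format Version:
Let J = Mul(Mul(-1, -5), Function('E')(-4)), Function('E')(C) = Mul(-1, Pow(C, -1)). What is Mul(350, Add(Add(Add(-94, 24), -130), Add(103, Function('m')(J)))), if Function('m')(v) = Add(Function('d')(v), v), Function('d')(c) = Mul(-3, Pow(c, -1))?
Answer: Rational(-68705, 2) ≈ -34353.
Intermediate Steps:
J = Rational(5, 4) (J = Mul(Mul(-1, -5), Mul(-1, Pow(-4, -1))) = Mul(5, Mul(-1, Rational(-1, 4))) = Mul(5, Rational(1, 4)) = Rational(5, 4) ≈ 1.2500)
Function('m')(v) = Add(v, Mul(-3, Pow(v, -1))) (Function('m')(v) = Add(Mul(-3, Pow(v, -1)), v) = Add(v, Mul(-3, Pow(v, -1))))
Mul(350, Add(Add(Add(-94, 24), -130), Add(103, Function('m')(J)))) = Mul(350, Add(Add(Add(-94, 24), -130), Add(103, Add(Rational(5, 4), Mul(-3, Pow(Rational(5, 4), -1)))))) = Mul(350, Add(Add(-70, -130), Add(103, Add(Rational(5, 4), Mul(-3, Rational(4, 5)))))) = Mul(350, Add(-200, Add(103, Add(Rational(5, 4), Rational(-12, 5))))) = Mul(350, Add(-200, Add(103, Rational(-23, 20)))) = Mul(350, Add(-200, Rational(2037, 20))) = Mul(350, Rational(-1963, 20)) = Rational(-68705, 2)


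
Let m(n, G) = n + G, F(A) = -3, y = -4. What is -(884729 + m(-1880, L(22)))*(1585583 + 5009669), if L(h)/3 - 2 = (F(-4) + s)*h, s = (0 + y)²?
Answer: -5828309930676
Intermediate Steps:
s = 16 (s = (0 - 4)² = (-4)² = 16)
L(h) = 6 + 39*h (L(h) = 6 + 3*((-3 + 16)*h) = 6 + 3*(13*h) = 6 + 39*h)
m(n, G) = G + n
-(884729 + m(-1880, L(22)))*(1585583 + 5009669) = -(884729 + ((6 + 39*22) - 1880))*(1585583 + 5009669) = -(884729 + ((6 + 858) - 1880))*6595252 = -(884729 + (864 - 1880))*6595252 = -(884729 - 1016)*6595252 = -883713*6595252 = -1*5828309930676 = -5828309930676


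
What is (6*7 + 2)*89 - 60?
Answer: 3856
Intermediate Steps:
(6*7 + 2)*89 - 60 = (42 + 2)*89 - 60 = 44*89 - 60 = 3916 - 60 = 3856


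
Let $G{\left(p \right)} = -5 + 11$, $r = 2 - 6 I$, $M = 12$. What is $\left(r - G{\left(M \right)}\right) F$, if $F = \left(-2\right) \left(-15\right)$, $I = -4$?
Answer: $600$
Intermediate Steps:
$F = 30$
$r = 26$ ($r = 2 - -24 = 2 + 24 = 26$)
$G{\left(p \right)} = 6$
$\left(r - G{\left(M \right)}\right) F = \left(26 - 6\right) 30 = 20 \cdot 30 = 600$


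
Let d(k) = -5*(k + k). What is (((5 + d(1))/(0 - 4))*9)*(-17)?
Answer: -765/4 ≈ -191.25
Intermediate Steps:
d(k) = -10*k
(((5 + d(1))/(0 - 4))*9)*(-17) = (((5 - 10*1)/(0 - 4))*9)*(-17) = (((5 - 10)/(-4))*9)*(-17) = (-5*(-¼)*9)*(-17) = ((5/4)*9)*(-17) = (45/4)*(-17) = -765/4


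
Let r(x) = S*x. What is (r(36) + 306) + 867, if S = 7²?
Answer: 2937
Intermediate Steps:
S = 49
r(x) = 49*x
(r(36) + 306) + 867 = (49*36 + 306) + 867 = (1764 + 306) + 867 = 2070 + 867 = 2937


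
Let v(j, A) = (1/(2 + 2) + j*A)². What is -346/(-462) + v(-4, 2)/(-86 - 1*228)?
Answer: 647161/1160544 ≈ 0.55764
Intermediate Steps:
v(j, A) = (¼ + A*j)² (v(j, A) = (1/4 + A*j)² = (¼ + A*j)²)
-346/(-462) + v(-4, 2)/(-86 - 1*228) = -346/(-462) + ((1 + 4*2*(-4))²/16)/(-86 - 1*228) = -346*(-1/462) + ((1 - 32)²/16)/(-86 - 228) = 173/231 + ((1/16)*(-31)²)/(-314) = 173/231 + ((1/16)*961)*(-1/314) = 173/231 + (961/16)*(-1/314) = 173/231 - 961/5024 = 647161/1160544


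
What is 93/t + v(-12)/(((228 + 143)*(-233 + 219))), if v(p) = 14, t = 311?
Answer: 34192/115381 ≈ 0.29634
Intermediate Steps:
93/t + v(-12)/(((228 + 143)*(-233 + 219))) = 93/311 + 14/(((228 + 143)*(-233 + 219))) = 93*(1/311) + 14/((371*(-14))) = 93/311 + 14/(-5194) = 93/311 + 14*(-1/5194) = 93/311 - 1/371 = 34192/115381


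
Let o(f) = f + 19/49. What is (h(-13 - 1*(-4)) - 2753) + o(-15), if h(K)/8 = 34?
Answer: -122285/49 ≈ -2495.6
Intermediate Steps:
h(K) = 272 (h(K) = 8*34 = 272)
o(f) = 19/49 + f (o(f) = f + 19*(1/49) = f + 19/49 = 19/49 + f)
(h(-13 - 1*(-4)) - 2753) + o(-15) = (272 - 2753) + (19/49 - 15) = -2481 - 716/49 = -122285/49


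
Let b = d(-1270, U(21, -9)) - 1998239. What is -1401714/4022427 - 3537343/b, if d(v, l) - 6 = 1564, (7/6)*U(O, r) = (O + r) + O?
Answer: 3809981700265/2677151765221 ≈ 1.4231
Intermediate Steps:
U(O, r) = 6*r/7 + 12*O/7 (U(O, r) = 6*((O + r) + O)/7 = 6*(r + 2*O)/7 = 6*r/7 + 12*O/7)
d(v, l) = 1570 (d(v, l) = 6 + 1564 = 1570)
b = -1996669 (b = 1570 - 1998239 = -1996669)
-1401714/4022427 - 3537343/b = -1401714/4022427 - 3537343/(-1996669) = -1401714*1/4022427 - 3537343*(-1/1996669) = -467238/1340809 + 3537343/1996669 = 3809981700265/2677151765221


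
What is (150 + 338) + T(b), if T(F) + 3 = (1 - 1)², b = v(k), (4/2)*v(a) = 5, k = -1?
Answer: 485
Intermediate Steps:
v(a) = 5/2 (v(a) = (½)*5 = 5/2)
b = 5/2 ≈ 2.5000
T(F) = -3 (T(F) = -3 + (1 - 1)² = -3 + 0² = -3 + 0 = -3)
(150 + 338) + T(b) = (150 + 338) - 3 = 488 - 3 = 485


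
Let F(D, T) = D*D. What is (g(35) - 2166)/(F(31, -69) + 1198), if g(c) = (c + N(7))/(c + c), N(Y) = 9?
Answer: -75788/75565 ≈ -1.0030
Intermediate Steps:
g(c) = (9 + c)/(2*c) (g(c) = (c + 9)/(c + c) = (9 + c)/((2*c)) = (9 + c)*(1/(2*c)) = (9 + c)/(2*c))
F(D, T) = D²
(g(35) - 2166)/(F(31, -69) + 1198) = ((½)*(9 + 35)/35 - 2166)/(31² + 1198) = ((½)*(1/35)*44 - 2166)/(961 + 1198) = (22/35 - 2166)/2159 = -75788/35*1/2159 = -75788/75565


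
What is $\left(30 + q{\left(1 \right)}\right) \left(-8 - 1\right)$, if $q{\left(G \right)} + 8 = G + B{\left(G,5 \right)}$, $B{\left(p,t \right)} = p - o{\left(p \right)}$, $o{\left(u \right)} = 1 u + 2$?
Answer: $-189$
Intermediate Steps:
$o{\left(u \right)} = 2 + u$ ($o{\left(u \right)} = u + 2 = 2 + u$)
$B{\left(p,t \right)} = -2$ ($B{\left(p,t \right)} = p - \left(2 + p\right) = -2$)
$q{\left(G \right)} = -10 + G$ ($q{\left(G \right)} = -8 + \left(G - 2\right) = -8 + \left(-2 + G\right) = -10 + G$)
$\left(30 + q{\left(1 \right)}\right) \left(-8 - 1\right) = \left(30 + \left(-10 + 1\right)\right) \left(-8 - 1\right) = \left(30 - 9\right) \left(-9\right) = 21 \left(-9\right) = -189$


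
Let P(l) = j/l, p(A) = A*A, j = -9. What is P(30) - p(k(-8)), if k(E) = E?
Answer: -643/10 ≈ -64.300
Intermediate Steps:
p(A) = A²
P(l) = -9/l
P(30) - p(k(-8)) = -9/30 - 1*(-8)² = -9*1/30 - 1*64 = -3/10 - 64 = -643/10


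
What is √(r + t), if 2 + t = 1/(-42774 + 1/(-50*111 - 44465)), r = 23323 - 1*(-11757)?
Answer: 3*√17838264158854537715097/2139341611 ≈ 187.29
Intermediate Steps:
r = 35080 (r = 23323 + 11757 = 35080)
t = -4278733237/2139341611 (t = -2 + 1/(-42774 + 1/(-50*111 - 44465)) = -2 + 1/(-42774 + 1/(-5550 - 44465)) = -2 + 1/(-42774 + 1/(-50015)) = -2 + 1/(-42774 - 1/50015) = -2 + 1/(-2139341611/50015) = -2 - 50015/2139341611 = -4278733237/2139341611 ≈ -2.0000)
√(r + t) = √(35080 - 4278733237/2139341611) = √(75043824980643/2139341611) = 3*√17838264158854537715097/2139341611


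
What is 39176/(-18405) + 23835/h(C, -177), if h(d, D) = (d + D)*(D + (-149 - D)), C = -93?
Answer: -8424943/5484690 ≈ -1.5361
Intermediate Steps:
h(d, D) = -149*D - 149*d (h(d, D) = (D + d)*(-149) = -149*D - 149*d)
39176/(-18405) + 23835/h(C, -177) = 39176/(-18405) + 23835/(-149*(-177) - 149*(-93)) = 39176*(-1/18405) + 23835/(26373 + 13857) = -39176/18405 + 23835/40230 = -39176/18405 + 23835*(1/40230) = -39176/18405 + 1589/2682 = -8424943/5484690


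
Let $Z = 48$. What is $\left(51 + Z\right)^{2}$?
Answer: $9801$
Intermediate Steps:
$\left(51 + Z\right)^{2} = \left(51 + 48\right)^{2} = 99^{2} = 9801$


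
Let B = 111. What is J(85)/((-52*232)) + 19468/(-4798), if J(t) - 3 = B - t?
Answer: -4051743/997984 ≈ -4.0599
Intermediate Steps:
J(t) = 114 - t (J(t) = 3 + (111 - t) = 114 - t)
J(85)/((-52*232)) + 19468/(-4798) = (114 - 1*85)/((-52*232)) + 19468/(-4798) = (114 - 85)/(-12064) + 19468*(-1/4798) = 29*(-1/12064) - 9734/2399 = -1/416 - 9734/2399 = -4051743/997984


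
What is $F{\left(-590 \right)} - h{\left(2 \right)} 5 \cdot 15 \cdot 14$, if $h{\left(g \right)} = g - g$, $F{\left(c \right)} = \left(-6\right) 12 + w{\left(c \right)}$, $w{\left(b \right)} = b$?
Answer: $-662$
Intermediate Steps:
$F{\left(c \right)} = -72 + c$ ($F{\left(c \right)} = \left(-6\right) 12 + c = -72 + c$)
$h{\left(g \right)} = 0$
$F{\left(-590 \right)} - h{\left(2 \right)} 5 \cdot 15 \cdot 14 = \left(-72 - 590\right) - 0 \cdot 5 \cdot 15 \cdot 14 = -662 - 0 \cdot 75 \cdot 14 = -662 - 0 \cdot 1050 = -662 - 0 = -662 + 0 = -662$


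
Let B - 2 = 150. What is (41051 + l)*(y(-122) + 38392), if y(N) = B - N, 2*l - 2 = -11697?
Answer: 1361178531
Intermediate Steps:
l = -11695/2 (l = 1 + (1/2)*(-11697) = 1 - 11697/2 = -11695/2 ≈ -5847.5)
B = 152 (B = 2 + 150 = 152)
y(N) = 152 - N
(41051 + l)*(y(-122) + 38392) = (41051 - 11695/2)*((152 - 1*(-122)) + 38392) = 70407*((152 + 122) + 38392)/2 = 70407*(274 + 38392)/2 = (70407/2)*38666 = 1361178531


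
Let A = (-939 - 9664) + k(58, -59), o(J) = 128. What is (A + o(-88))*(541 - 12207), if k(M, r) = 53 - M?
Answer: 122259680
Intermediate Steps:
A = -10608 (A = (-939 - 9664) + (53 - 1*58) = -10603 + (53 - 58) = -10603 - 5 = -10608)
(A + o(-88))*(541 - 12207) = (-10608 + 128)*(541 - 12207) = -10480*(-11666) = 122259680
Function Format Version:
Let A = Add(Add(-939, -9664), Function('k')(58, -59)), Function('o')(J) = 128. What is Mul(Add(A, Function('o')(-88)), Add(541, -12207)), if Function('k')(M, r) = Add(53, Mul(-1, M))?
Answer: 122259680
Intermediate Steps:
A = -10608 (A = Add(Add(-939, -9664), Add(53, Mul(-1, 58))) = Add(-10603, Add(53, -58)) = Add(-10603, -5) = -10608)
Mul(Add(A, Function('o')(-88)), Add(541, -12207)) = Mul(Add(-10608, 128), Add(541, -12207)) = Mul(-10480, -11666) = 122259680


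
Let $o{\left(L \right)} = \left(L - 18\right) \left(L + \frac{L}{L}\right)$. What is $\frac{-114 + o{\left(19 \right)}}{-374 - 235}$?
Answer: $\frac{94}{609} \approx 0.15435$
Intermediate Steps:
$o{\left(L \right)} = \left(1 + L\right) \left(-18 + L\right)$ ($o{\left(L \right)} = \left(-18 + L\right) \left(L + 1\right) = \left(-18 + L\right) \left(1 + L\right) = \left(1 + L\right) \left(-18 + L\right)$)
$\frac{-114 + o{\left(19 \right)}}{-374 - 235} = \frac{-114 - \left(341 - 361\right)}{-374 - 235} = \frac{-114 - -20}{-609} = \left(-114 + 20\right) \left(- \frac{1}{609}\right) = \left(-94\right) \left(- \frac{1}{609}\right) = \frac{94}{609}$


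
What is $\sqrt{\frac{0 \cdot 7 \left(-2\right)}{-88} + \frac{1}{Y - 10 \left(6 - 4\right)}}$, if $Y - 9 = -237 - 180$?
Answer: $\frac{i \sqrt{107}}{214} \approx 0.048337 i$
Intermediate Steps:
$Y = -408$ ($Y = 9 - 417 = -408$)
$\sqrt{\frac{0 \cdot 7 \left(-2\right)}{-88} + \frac{1}{Y - 10 \left(6 - 4\right)}} = \sqrt{\frac{0 \cdot 7 \left(-2\right)}{-88} + \frac{1}{-408 - 10 \left(6 - 4\right)}} = \sqrt{0 \left(-2\right) \left(- \frac{1}{88}\right) + \frac{1}{-408 - 20}} = \sqrt{0 \left(- \frac{1}{88}\right) + \frac{1}{-408 - 20}} = \sqrt{0 + \frac{1}{-428}} = \sqrt{0 - \frac{1}{428}} = \sqrt{- \frac{1}{428}} = \frac{i \sqrt{107}}{214}$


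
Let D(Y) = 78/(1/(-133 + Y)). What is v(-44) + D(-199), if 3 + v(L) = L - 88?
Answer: -26031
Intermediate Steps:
D(Y) = -10374 + 78*Y (D(Y) = 78*(-133 + Y) = -10374 + 78*Y)
v(L) = -91 + L (v(L) = -3 + (L - 88) = -3 + (-88 + L) = -91 + L)
v(-44) + D(-199) = (-91 - 44) + (-10374 + 78*(-199)) = -135 + (-10374 - 15522) = -135 - 25896 = -26031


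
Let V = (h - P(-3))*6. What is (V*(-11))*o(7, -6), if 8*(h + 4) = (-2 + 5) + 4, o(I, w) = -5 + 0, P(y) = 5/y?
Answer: -1925/4 ≈ -481.25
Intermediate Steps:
o(I, w) = -5
h = -25/8 (h = -4 + ((-2 + 5) + 4)/8 = -4 + (3 + 4)/8 = -4 + (⅛)*7 = -4 + 7/8 = -25/8 ≈ -3.1250)
V = -35/4 (V = (-25/8 - 5/(-3))*6 = (-25/8 - 5*(-1)/3)*6 = (-25/8 - 1*(-5/3))*6 = (-25/8 + 5/3)*6 = -35/24*6 = -35/4 ≈ -8.7500)
(V*(-11))*o(7, -6) = -35/4*(-11)*(-5) = (385/4)*(-5) = -1925/4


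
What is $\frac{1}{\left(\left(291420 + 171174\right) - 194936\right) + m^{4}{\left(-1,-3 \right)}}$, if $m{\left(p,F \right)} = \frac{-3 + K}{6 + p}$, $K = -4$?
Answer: $\frac{625}{167288651} \approx 3.7361 \cdot 10^{-6}$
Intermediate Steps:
$m{\left(p,F \right)} = - \frac{7}{6 + p}$ ($m{\left(p,F \right)} = \frac{-3 - 4}{6 + p} = - \frac{7}{6 + p}$)
$\frac{1}{\left(\left(291420 + 171174\right) - 194936\right) + m^{4}{\left(-1,-3 \right)}} = \frac{1}{\left(\left(291420 + 171174\right) - 194936\right) + \left(- \frac{7}{6 - 1}\right)^{4}} = \frac{1}{\left(462594 - 194936\right) + \left(- \frac{7}{5}\right)^{4}} = \frac{1}{267658 + \left(\left(-7\right) \frac{1}{5}\right)^{4}} = \frac{1}{267658 + \left(- \frac{7}{5}\right)^{4}} = \frac{1}{267658 + \frac{2401}{625}} = \frac{1}{\frac{167288651}{625}} = \frac{625}{167288651}$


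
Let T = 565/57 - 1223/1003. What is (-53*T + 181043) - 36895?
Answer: 8214745156/57171 ≈ 1.4369e+5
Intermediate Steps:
T = 496984/57171 (T = 565*(1/57) - 1223*1/1003 = 565/57 - 1223/1003 = 496984/57171 ≈ 8.6929)
(-53*T + 181043) - 36895 = (-53*496984/57171 + 181043) - 36895 = (-26340152/57171 + 181043) - 36895 = 10324069201/57171 - 36895 = 8214745156/57171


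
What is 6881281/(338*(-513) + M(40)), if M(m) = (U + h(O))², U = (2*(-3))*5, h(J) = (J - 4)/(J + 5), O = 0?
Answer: -172032025/4311134 ≈ -39.904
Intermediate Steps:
h(J) = (-4 + J)/(5 + J)
U = -30 (U = -6*5 = -30)
M(m) = 23716/25 (M(m) = (-30 + (-4 + 0)/(5 + 0))² = (-30 - 4/5)² = (-30 + (⅕)*(-4))² = (-30 - ⅘)² = (-154/5)² = 23716/25)
6881281/(338*(-513) + M(40)) = 6881281/(338*(-513) + 23716/25) = 6881281/(-173394 + 23716/25) = 6881281/(-4311134/25) = 6881281*(-25/4311134) = -172032025/4311134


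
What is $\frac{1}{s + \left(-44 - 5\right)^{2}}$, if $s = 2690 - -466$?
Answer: $\frac{1}{5557} \approx 0.00017995$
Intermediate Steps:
$s = 3156$ ($s = 2690 + 466 = 3156$)
$\frac{1}{s + \left(-44 - 5\right)^{2}} = \frac{1}{3156 + \left(-44 - 5\right)^{2}} = \frac{1}{3156 + \left(-49\right)^{2}} = \frac{1}{3156 + 2401} = \frac{1}{5557}$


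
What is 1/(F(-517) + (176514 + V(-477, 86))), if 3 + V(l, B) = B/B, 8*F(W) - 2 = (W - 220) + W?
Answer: 2/352711 ≈ 5.6704e-6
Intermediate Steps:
F(W) = -109/4 + W/4 (F(W) = ¼ + ((W - 220) + W)/8 = ¼ + ((-220 + W) + W)/8 = ¼ + (-220 + 2*W)/8 = ¼ + (-55/2 + W/4) = -109/4 + W/4)
V(l, B) = -2 (V(l, B) = -3 + B/B = -3 + 1 = -2)
1/(F(-517) + (176514 + V(-477, 86))) = 1/((-109/4 + (¼)*(-517)) + (176514 - 2)) = 1/((-109/4 - 517/4) + 176512) = 1/(-313/2 + 176512) = 1/(352711/2) = 2/352711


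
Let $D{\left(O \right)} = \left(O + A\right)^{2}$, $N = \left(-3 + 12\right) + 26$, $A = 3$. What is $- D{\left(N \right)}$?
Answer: $-1444$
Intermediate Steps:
$N = 35$ ($N = 9 + 26 = 35$)
$D{\left(O \right)} = \left(3 + O\right)^{2}$ ($D{\left(O \right)} = \left(O + 3\right)^{2} = \left(3 + O\right)^{2}$)
$- D{\left(N \right)} = - \left(3 + 35\right)^{2} = - 38^{2} = \left(-1\right) 1444 = -1444$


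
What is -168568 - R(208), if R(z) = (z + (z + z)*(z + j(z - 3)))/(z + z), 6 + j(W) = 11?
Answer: -337563/2 ≈ -1.6878e+5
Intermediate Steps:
j(W) = 5 (j(W) = -6 + 11 = 5)
R(z) = (z + 2*z*(5 + z))/(2*z) (R(z) = (z + (z + z)*(z + 5))/(z + z) = (z + (2*z)*(5 + z))/((2*z)) = (z + 2*z*(5 + z))*(1/(2*z)) = (z + 2*z*(5 + z))/(2*z))
-168568 - R(208) = -168568 - (11/2 + 208) = -168568 - 1*427/2 = -168568 - 427/2 = -337563/2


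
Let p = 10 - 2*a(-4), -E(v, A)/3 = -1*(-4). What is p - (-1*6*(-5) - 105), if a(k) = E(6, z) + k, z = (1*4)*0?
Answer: 117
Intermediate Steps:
z = 0 (z = 4*0 = 0)
E(v, A) = -12 (E(v, A) = -(-3)*(-4) = -3*4 = -12)
a(k) = -12 + k
p = 42 (p = 10 - 2*(-12 - 4) = 10 - 2*(-16) = 10 + 32 = 42)
p - (-1*6*(-5) - 105) = 42 - (-1*6*(-5) - 105) = 42 - (-6*(-5) - 105) = 42 - (30 - 105) = 42 - 1*(-75) = 42 + 75 = 117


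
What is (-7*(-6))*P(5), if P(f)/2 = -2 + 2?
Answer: 0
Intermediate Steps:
P(f) = 0 (P(f) = 2*(-2 + 2) = 2*0 = 0)
(-7*(-6))*P(5) = -7*(-6)*0 = 42*0 = 0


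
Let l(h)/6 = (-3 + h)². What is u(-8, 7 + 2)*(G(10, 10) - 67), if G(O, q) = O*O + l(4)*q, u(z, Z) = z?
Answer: -744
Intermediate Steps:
l(h) = 6*(-3 + h)²
G(O, q) = O² + 6*q (G(O, q) = O*O + (6*(-3 + 4)²)*q = O² + (6*1²)*q = O² + (6*1)*q = O² + 6*q)
u(-8, 7 + 2)*(G(10, 10) - 67) = -8*((10² + 6*10) - 67) = -8*((100 + 60) - 67) = -8*(160 - 67) = -8*93 = -744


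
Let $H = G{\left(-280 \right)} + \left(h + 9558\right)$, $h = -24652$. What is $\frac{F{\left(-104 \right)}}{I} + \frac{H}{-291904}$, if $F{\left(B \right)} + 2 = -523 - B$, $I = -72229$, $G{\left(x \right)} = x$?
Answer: $\frac{616670115}{10541967008} \approx 0.058497$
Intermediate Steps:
$H = -15374$ ($H = -280 + \left(-24652 + 9558\right) = -280 - 15094 = -15374$)
$F{\left(B \right)} = -525 - B$ ($F{\left(B \right)} = -2 - \left(523 + B\right) = -525 - B$)
$\frac{F{\left(-104 \right)}}{I} + \frac{H}{-291904} = \frac{-525 - -104}{-72229} - \frac{15374}{-291904} = \left(-525 + 104\right) \left(- \frac{1}{72229}\right) - - \frac{7687}{145952} = \left(-421\right) \left(- \frac{1}{72229}\right) + \frac{7687}{145952} = \frac{421}{72229} + \frac{7687}{145952} = \frac{616670115}{10541967008}$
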